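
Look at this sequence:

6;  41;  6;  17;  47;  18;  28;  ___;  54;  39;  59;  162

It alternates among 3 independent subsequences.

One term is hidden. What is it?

Taking every 3rd term gives 3 separate tracks.
Subsequence A is 6, 17, 28, 39, which is arithmetic, step +11.
Subsequence B is 41, 47, ?, 59, which is arithmetic with common difference +6.
Subsequence C is 6, 18, 54, 162, which is geometric with ratio 3.
The gap is subsequence B's term 3; the rule gives 53.

53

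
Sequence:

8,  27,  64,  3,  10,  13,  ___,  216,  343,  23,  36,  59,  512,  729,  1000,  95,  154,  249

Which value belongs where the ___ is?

125

The slot pattern repeats as AAABBB (period 6), so there are 2 interleaved tracks.
Stream A is 8, 27, 64, ?, 216, 343, 512, 729, 1000, which is consecutive cubes n³ from n = 2.
Stream B is 3, 10, 13, 23, 36, 59, 95, 154, 249, which is each term equals the sum of the previous two.
Stream A's pattern makes the blank 125.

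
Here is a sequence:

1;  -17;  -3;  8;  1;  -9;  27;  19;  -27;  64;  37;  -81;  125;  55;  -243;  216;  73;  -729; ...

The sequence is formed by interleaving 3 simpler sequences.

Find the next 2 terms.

343, 91

Split by position mod 3 into 3 tracks.
Track A: 1, 8, 27, 64, 125, 216 — the cubes 1³, 2³, 3³, ….
Track B: -17, 1, 19, 37, 55, 73 — adding 18 each time.
Track C: -3, -9, -27, -81, -243, -729 — a geometric progression (common ratio 3).
Position 19 → track A, term 7 = 343.
Term 20 comes from track B (its 7th entry): 91.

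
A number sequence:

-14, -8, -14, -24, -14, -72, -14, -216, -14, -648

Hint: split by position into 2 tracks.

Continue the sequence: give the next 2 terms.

-14, -1944

Taking every 2nd term gives 2 separate tracks.
Stream A: -14, -14, -14, -14, -14 (always -14).
Stream B: -8, -24, -72, -216, -648 (geometric with ratio 3).
Term 11 comes from stream A (its 6th entry): -14.
Position 12 → stream B, term 6 = -1944.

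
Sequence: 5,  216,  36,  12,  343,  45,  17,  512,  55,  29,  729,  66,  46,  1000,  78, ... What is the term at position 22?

196

The terms cycle through 3 interleaved subsequences.
Track A = 5, 12, 17, 29, 46: a Fibonacci-like recurrence a_n = a_{n-1} + a_{n-2}.
Track B = 216, 343, 512, 729, 1000: consecutive cubes n³ from n = 6.
Track C = 36, 45, 55, 66, 78: triangular numbers n(n+1)/2 for n = 8, 9, ….
Position 22 falls in track A as its term 8, giving 196.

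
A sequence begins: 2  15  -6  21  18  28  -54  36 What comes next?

162

Odd-indexed and even-indexed terms follow separate rules.
Stream A = 2, -6, 18, -54: multiplying by -3 each time.
Stream B = 15, 21, 28, 36: triangular numbers starting at T_5.
Term 9 comes from stream A (its 5th entry): 162.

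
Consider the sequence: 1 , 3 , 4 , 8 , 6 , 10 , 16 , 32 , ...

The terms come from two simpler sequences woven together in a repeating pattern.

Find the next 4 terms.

15, 21, 64, 128

Reading positions in blocks of 4 reveals the pattern AABB — 2 tracks woven together.
Subsequence A: 1, 3, 6, 10 — the triangular numbers T_1, T_2, ….
Subsequence B: 4, 8, 16, 32 — powers 2^2, 2^3, 2^4, ….
The 9th slot belongs to subsequence A; its 5th term is 15.
The 10th slot belongs to subsequence A; its 6th term is 21.
The 11th slot belongs to subsequence B; its 5th term is 64.
Position 12 falls in subsequence B as its term 6, giving 128.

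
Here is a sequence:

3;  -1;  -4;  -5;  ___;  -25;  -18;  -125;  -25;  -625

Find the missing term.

Positions 1, 3, 5, … form one subsequence and positions 2, 4, 6, … form another.
Subsequence A: 3, -4, ?, -18, -25. Subtracting 7 each time.
Subsequence B: -1, -5, -25, -125, -625. Multiplying by 5 each time.
So the missing entry in subsequence A is -11.

-11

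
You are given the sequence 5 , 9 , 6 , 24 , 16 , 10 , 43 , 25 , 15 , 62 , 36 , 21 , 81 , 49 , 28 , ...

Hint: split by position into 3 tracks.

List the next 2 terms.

Split by position mod 3 into 3 tracks.
Track A is 5, 24, 43, 62, 81, which is arithmetic with common difference +19.
Track B is 9, 16, 25, 36, 49, which is the squares 3², 4², 5², ….
Track C is 6, 10, 15, 21, 28, which is triangular numbers n(n+1)/2 for n = 3, 4, ….
The 16th slot belongs to track A; its 6th term is 100.
Position 17 → track B, term 6 = 64.

100, 64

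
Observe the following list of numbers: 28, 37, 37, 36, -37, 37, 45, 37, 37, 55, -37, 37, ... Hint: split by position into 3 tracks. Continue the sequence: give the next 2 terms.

66, 37

Taking every 3rd term gives 3 separate tracks.
Track A: 28, 36, 45, 55 — the triangular numbers T_7, T_8, ….
Track B: 37, -37, 37, -37 — oscillating between 37 and -37.
Track C: 37, 37, 37, 37 — the constant sequence 37.
Position 13 falls in track A as its term 5, giving 66.
Term 14 comes from track B (its 5th entry): 37.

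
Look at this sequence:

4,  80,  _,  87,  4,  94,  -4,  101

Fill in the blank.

-4

Taking every 2nd term gives 2 separate tracks.
Stream A is 4, ?, 4, -4, which is alternating ±4.
Stream B is 80, 87, 94, 101, which is arithmetic with common difference +7.
Filling stream A at index 2 by its rule yields -4.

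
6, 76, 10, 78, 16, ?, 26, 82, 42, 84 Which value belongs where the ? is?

80

Split by position mod 2 into 2 tracks.
Subsequence A = 6, 10, 16, 26, 42: each term equals the sum of the previous two.
Subsequence B = 76, 78, ?, 82, 84: arithmetic, step +2.
Subsequence B's pattern makes the blank 80.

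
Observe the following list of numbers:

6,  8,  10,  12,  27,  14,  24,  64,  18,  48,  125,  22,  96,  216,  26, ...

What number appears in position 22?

The terms cycle through 3 interleaved subsequences.
Track A is 6, 12, 24, 48, 96, which is geometric, ×2 each step.
Track B is 8, 27, 64, 125, 216, which is the cubes 2³, 3³, 4³, ….
Track C is 10, 14, 18, 22, 26, which is adding 4 each time.
The 22nd slot belongs to track A; its 8th term is 768.

768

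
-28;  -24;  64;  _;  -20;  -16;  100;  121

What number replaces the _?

81

Positions follow the repeating pattern AABB; grouping by letter gives 2 tracks.
Subsequence A: -28, -24, -20, -16 — adding 4 each time.
Subsequence B: 64, ?, 100, 121 — the squares 8², 9², 10², ….
Subsequence B's pattern makes the blank 81.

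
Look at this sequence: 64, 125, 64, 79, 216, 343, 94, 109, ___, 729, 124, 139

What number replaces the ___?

Reading positions in blocks of 4 reveals the pattern AABB — 2 tracks woven together.
Subsequence A: 64, 125, 216, 343, ?, 729. Perfect cubes starting at 4³.
Subsequence B: 64, 79, 94, 109, 124, 139. Arithmetic with common difference +15.
So the missing entry in subsequence A is 512.

512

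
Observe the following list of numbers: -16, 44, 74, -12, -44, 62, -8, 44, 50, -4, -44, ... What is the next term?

38

Split by position mod 3: positions 1, 4, 7, … form one track, and each other residue class forms its own.
Track A: -16, -12, -8, -4 (arithmetic, step +4).
Track B: 44, -44, 44, -44 (the oscillation 44·(−1)^(n+1)).
Track C: 74, 62, 50 (linear: a_n = 86 − 12·n).
The 12th slot belongs to track C; its 4th term is 38.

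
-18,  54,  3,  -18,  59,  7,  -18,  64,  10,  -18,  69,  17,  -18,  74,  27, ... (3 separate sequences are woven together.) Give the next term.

The terms cycle through 3 interleaved subsequences.
Track A = -18, -18, -18, -18, -18: the constant sequence -18.
Track B = 54, 59, 64, 69, 74: arithmetic, step +5.
Track C = 3, 7, 10, 17, 27: Fibonacci-style (each term is the sum of the two before it).
Position 16 falls in track A as its term 6, giving -18.

-18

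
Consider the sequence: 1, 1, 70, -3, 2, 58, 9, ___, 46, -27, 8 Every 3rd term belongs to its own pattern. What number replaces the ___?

4

Split by position mod 3 into 3 tracks.
Subsequence A is 1, -3, 9, -27, which is geometric, ×-3 each step.
Subsequence B is 1, 2, ?, 8, which is powers 2^0, 2^1, 2^2, ….
Subsequence C is 70, 58, 46, which is arithmetic, step −12.
Subsequence B's pattern makes the blank 4.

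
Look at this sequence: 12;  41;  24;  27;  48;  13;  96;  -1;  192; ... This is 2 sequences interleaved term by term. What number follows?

Odd-indexed and even-indexed terms follow separate rules.
Stream A: 12, 24, 48, 96, 192 (geometric, ×2 each step).
Stream B: 41, 27, 13, -1 (linear: a_n = 55 − 14·n).
The 10th slot belongs to stream B; its 5th term is -15.

-15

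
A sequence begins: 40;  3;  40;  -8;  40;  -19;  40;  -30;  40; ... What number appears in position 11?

The terms cycle through 2 interleaved subsequences.
Subsequence A: 40, 40, 40, 40, 40 — the constant sequence 40.
Subsequence B: 3, -8, -19, -30 — subtracting 11 each time.
Term 11 comes from subsequence A (its 6th entry): 40.

40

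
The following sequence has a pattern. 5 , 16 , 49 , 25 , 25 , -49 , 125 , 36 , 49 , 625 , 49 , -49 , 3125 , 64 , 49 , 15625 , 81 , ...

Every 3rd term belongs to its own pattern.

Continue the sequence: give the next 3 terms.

-49, 78125, 100

Split by position mod 3 into 3 tracks.
Subsequence A: 5, 25, 125, 625, 3125, 15625 (powers 5^1, 5^2, 5^3, …).
Subsequence B: 16, 25, 36, 49, 64, 81 (consecutive squares n² from n = 4).
Subsequence C: 49, -49, 49, -49, 49 (the oscillation 49·(−1)^(n+1)).
The 18th slot belongs to subsequence C; its 6th term is -49.
Term 19 comes from subsequence A (its 7th entry): 78125.
The 20th slot belongs to subsequence B; its 7th term is 100.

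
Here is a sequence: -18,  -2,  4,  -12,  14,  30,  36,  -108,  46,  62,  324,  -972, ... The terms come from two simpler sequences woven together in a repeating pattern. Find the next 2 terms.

78, 94

The slot pattern repeats as AABB (period 4), so there are 2 interleaved tracks.
Stream A: -18, -2, 14, 30, 46, 62 — arithmetic, step +16.
Stream B: 4, -12, 36, -108, 324, -972 — geometric, ×-3 each step.
Position 13 falls in stream A as its term 7, giving 78.
The 14th slot belongs to stream A; its 8th term is 94.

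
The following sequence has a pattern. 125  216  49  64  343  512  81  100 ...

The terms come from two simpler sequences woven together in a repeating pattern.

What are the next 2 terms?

The slot pattern repeats as AABB (period 4), so there are 2 interleaved tracks.
Stream A: 125, 216, 343, 512 — the cubes 5³, 6³, 7³, ….
Stream B: 49, 64, 81, 100 — the squares 7², 8², 9², ….
The 9th slot belongs to stream A; its 5th term is 729.
Term 10 comes from stream A (its 6th entry): 1000.

729, 1000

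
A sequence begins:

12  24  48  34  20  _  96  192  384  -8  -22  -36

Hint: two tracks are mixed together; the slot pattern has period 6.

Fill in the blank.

Positions follow the repeating pattern AAABBB; grouping by letter gives 2 tracks.
Subsequence A: 12, 24, 48, 96, 192, 384 — geometric, ×2 each step.
Subsequence B: 34, 20, ?, -8, -22, -36 — arithmetic with common difference −14.
Subsequence B's pattern makes the blank 6.

6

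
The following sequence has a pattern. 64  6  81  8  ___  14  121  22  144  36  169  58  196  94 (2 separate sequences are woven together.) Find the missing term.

The terms cycle through 2 interleaved subsequences.
Subsequence A is 64, 81, ?, 121, 144, 169, 196, which is perfect squares starting at 8².
Subsequence B is 6, 8, 14, 22, 36, 58, 94, which is a Fibonacci-like recurrence a_n = a_{n-1} + a_{n-2}.
Filling subsequence A at index 3 by its rule yields 100.

100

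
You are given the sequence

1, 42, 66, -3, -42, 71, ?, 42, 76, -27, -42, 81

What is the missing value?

9

Split by position mod 3: positions 1, 4, 7, … form one track, and each other residue class forms its own.
Track A is 1, -3, ?, -27, which is geometric, ×-3 each step.
Track B is 42, -42, 42, -42, which is alternating ±42.
Track C is 66, 71, 76, 81, which is arithmetic, step +5.
Filling track A at index 3 by its rule yields 9.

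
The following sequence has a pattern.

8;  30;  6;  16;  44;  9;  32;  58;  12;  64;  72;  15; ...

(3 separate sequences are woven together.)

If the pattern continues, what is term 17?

100

Split by position mod 3: positions 1, 4, 7, … form one track, and each other residue class forms its own.
Track A: 8, 16, 32, 64. Powers 2^3, 2^4, 2^5, ….
Track B: 30, 44, 58, 72. Adding 14 each time.
Track C: 6, 9, 12, 15. Arithmetic, step +3.
Term 17 comes from track B (its 6th entry): 100.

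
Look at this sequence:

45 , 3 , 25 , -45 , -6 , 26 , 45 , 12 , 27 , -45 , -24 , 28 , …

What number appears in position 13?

Split by position mod 3: positions 1, 4, 7, … form one track, and each other residue class forms its own.
Stream A is 45, -45, 45, -45, which is oscillating between 45 and -45.
Stream B is 3, -6, 12, -24, which is geometric, ×-2 each step.
Stream C is 25, 26, 27, 28, which is linear: a_n = 24 + n.
Position 13 falls in stream A as its term 5, giving 45.

45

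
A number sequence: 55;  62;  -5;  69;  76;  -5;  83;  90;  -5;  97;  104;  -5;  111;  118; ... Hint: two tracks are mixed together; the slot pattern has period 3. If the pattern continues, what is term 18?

The slot pattern repeats as AAB (period 3), so there are 2 interleaved tracks.
Subsequence A: 55, 62, 69, 76, 83, 90, 97, 104, 111, 118 (linear: a_n = 48 + 7·n).
Subsequence B: -5, -5, -5, -5 (the constant sequence -5).
The 18th slot belongs to subsequence B; its 6th term is -5.

-5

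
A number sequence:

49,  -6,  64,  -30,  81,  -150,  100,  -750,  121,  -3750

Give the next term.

Odd-indexed and even-indexed terms follow separate rules.
Track A: 49, 64, 81, 100, 121 (the squares 7², 8², 9², …).
Track B: -6, -30, -150, -750, -3750 (multiplying by 5 each time).
Position 11 → track A, term 6 = 144.

144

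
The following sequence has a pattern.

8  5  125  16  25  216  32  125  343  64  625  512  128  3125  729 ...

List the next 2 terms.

256, 15625

Split by position mod 3 into 3 tracks.
Subsequence A: 8, 16, 32, 64, 128 (successive powers of 2).
Subsequence B: 5, 25, 125, 625, 3125 (geometric, ×5 each step).
Subsequence C: 125, 216, 343, 512, 729 (consecutive cubes n³ from n = 5).
Term 16 comes from subsequence A (its 6th entry): 256.
Term 17 comes from subsequence B (its 6th entry): 15625.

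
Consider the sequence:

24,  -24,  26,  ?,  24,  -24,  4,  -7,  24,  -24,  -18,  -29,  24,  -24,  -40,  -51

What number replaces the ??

15

The slot pattern repeats as AABB (period 4), so there are 2 interleaved tracks.
Track A: 24, -24, 24, -24, 24, -24, 24, -24 — oscillating between 24 and -24.
Track B: 26, ?, 4, -7, -18, -29, -40, -51 — linear: a_n = 37 − 11·n.
Track B's pattern makes the blank 15.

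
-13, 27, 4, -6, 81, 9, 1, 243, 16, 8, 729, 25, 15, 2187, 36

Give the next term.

22

Split by position mod 3: positions 1, 4, 7, … form one track, and each other residue class forms its own.
Track A: -13, -6, 1, 8, 15 (arithmetic with common difference +7).
Track B: 27, 81, 243, 729, 2187 (powers 3^3, 3^4, 3^5, …).
Track C: 4, 9, 16, 25, 36 (the squares 2², 3², 4², …).
Term 16 comes from track A (its 6th entry): 22.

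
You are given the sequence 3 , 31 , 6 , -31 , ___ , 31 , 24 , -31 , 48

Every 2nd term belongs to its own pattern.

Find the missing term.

12

Odd-indexed and even-indexed terms follow separate rules.
Track A: 3, 6, ?, 24, 48 (geometric with ratio 2).
Track B: 31, -31, 31, -31 (alternating ±31).
Filling track A at index 3 by its rule yields 12.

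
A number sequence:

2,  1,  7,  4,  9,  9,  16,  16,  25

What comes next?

Positions 1, 3, 5, … form one subsequence and positions 2, 4, 6, … form another.
Track A: 2, 7, 9, 16, 25. Fibonacci-style (each term is the sum of the two before it).
Track B: 1, 4, 9, 16. The squares 1², 2², 3², ….
Position 10 → track B, term 5 = 25.

25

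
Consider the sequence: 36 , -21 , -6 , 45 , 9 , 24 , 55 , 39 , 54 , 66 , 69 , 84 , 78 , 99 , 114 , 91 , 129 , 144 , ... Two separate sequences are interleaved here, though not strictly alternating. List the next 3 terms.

The slot pattern repeats as ABB (period 3), so there are 2 interleaved tracks.
Track A: 36, 45, 55, 66, 78, 91. The triangular numbers T_8, T_9, ….
Track B: -21, -6, 9, 24, 39, 54, 69, 84, 99, 114, 129, 144. Linear: a_n = -36 + 15·n.
Position 19 → track A, term 7 = 105.
Position 20 → track B, term 13 = 159.
Position 21 falls in track B as its term 14, giving 174.

105, 159, 174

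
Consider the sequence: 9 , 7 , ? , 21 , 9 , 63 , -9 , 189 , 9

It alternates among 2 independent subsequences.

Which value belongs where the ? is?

-9

Split by position mod 2 into 2 tracks.
Subsequence A is 9, ?, 9, -9, 9, which is alternating ±9.
Subsequence B is 7, 21, 63, 189, which is geometric with ratio 3.
Subsequence A's pattern makes the blank -9.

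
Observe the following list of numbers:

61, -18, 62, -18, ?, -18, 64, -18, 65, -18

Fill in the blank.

Odd-indexed and even-indexed terms follow separate rules.
Track A is 61, 62, ?, 64, 65, which is adding 1 each time.
Track B is -18, -18, -18, -18, -18, which is constant -18.
The gap is track A's term 3; the rule gives 63.

63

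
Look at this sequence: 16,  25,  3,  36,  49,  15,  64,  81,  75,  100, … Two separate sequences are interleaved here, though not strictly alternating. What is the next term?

121

Reading positions in blocks of 3 reveals the pattern AAB — 2 tracks woven together.
Stream A: 16, 25, 36, 49, 64, 81, 100 — the squares 4², 5², 6², ….
Stream B: 3, 15, 75 — geometric, ×5 each step.
Position 11 falls in stream A as its term 8, giving 121.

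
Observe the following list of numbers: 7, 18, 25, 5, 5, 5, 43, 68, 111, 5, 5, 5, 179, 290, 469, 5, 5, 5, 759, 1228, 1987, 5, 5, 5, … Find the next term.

3215

The slot pattern repeats as AAABBB (period 6), so there are 2 interleaved tracks.
Stream A: 7, 18, 25, 43, 68, 111, 179, 290, 469, 759, 1228, 1987 (a Fibonacci-like recurrence a_n = a_{n-1} + a_{n-2}).
Stream B: 5, 5, 5, 5, 5, 5, 5, 5, 5, 5, 5, 5 (always 5).
Term 25 comes from stream A (its 13th entry): 3215.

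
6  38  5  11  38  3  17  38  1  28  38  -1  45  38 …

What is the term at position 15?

-3

Taking every 3rd term gives 3 separate tracks.
Subsequence A: 6, 11, 17, 28, 45 — Fibonacci-style (each term is the sum of the two before it).
Subsequence B: 38, 38, 38, 38, 38 — constant 38.
Subsequence C: 5, 3, 1, -1 — linear: a_n = 7 − 2·n.
Position 15 → subsequence C, term 5 = -3.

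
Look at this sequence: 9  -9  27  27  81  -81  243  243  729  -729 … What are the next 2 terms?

Taking every 2nd term gives 2 separate tracks.
Track A: 9, 27, 81, 243, 729 (powers of 3).
Track B: -9, 27, -81, 243, -729 (a geometric progression (common ratio -3)).
Term 11 comes from track A (its 6th entry): 2187.
Term 12 comes from track B (its 6th entry): 2187.

2187, 2187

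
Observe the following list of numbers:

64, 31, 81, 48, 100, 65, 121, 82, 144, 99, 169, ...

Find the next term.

116

Split by position mod 2 into 2 tracks.
Subsequence A: 64, 81, 100, 121, 144, 169 (the squares 8², 9², 10², …).
Subsequence B: 31, 48, 65, 82, 99 (arithmetic, step +17).
The 12th slot belongs to subsequence B; its 6th term is 116.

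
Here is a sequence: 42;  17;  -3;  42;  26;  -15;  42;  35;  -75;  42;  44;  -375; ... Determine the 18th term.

Taking every 3rd term gives 3 separate tracks.
Subsequence A is 42, 42, 42, 42, which is always 42.
Subsequence B is 17, 26, 35, 44, which is linear: a_n = 8 + 9·n.
Subsequence C is -3, -15, -75, -375, which is multiplying by 5 each time.
Position 18 → subsequence C, term 6 = -9375.

-9375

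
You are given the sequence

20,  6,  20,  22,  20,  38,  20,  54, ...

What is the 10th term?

70

The terms cycle through 2 interleaved subsequences.
Track A: 20, 20, 20, 20. The constant sequence 20.
Track B: 6, 22, 38, 54. Adding 16 each time.
Position 10 falls in track B as its term 5, giving 70.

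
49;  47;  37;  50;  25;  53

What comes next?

13

Positions 1, 3, 5, … form one subsequence and positions 2, 4, 6, … form another.
Subsequence A = 49, 37, 25: arithmetic with common difference −12.
Subsequence B = 47, 50, 53: linear: a_n = 44 + 3·n.
Position 7 falls in subsequence A as its term 4, giving 13.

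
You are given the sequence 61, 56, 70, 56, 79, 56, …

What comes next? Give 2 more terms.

88, 56

Taking every 2nd term gives 2 separate tracks.
Subsequence A = 61, 70, 79: adding 9 each time.
Subsequence B = 56, 56, 56: the constant sequence 56.
Position 7 falls in subsequence A as its term 4, giving 88.
Term 8 comes from subsequence B (its 4th entry): 56.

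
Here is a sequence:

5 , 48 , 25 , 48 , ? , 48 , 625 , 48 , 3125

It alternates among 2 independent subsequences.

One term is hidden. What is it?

125

The terms cycle through 2 interleaved subsequences.
Track A: 5, 25, ?, 625, 3125. Powers of 5.
Track B: 48, 48, 48, 48. Always 48.
Filling track A at index 3 by its rule yields 125.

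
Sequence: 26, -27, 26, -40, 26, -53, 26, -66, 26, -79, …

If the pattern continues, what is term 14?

-105

The terms cycle through 2 interleaved subsequences.
Track A: 26, 26, 26, 26, 26 (always 26).
Track B: -27, -40, -53, -66, -79 (linear: a_n = -14 − 13·n).
Term 14 comes from track B (its 7th entry): -105.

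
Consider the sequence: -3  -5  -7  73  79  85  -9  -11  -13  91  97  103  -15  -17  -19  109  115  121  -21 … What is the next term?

Positions follow the repeating pattern AAABBB; grouping by letter gives 2 tracks.
Track A: -3, -5, -7, -9, -11, -13, -15, -17, -19, -21 (arithmetic with common difference −2).
Track B: 73, 79, 85, 91, 97, 103, 109, 115, 121 (linear: a_n = 67 + 6·n).
Position 20 → track A, term 11 = -23.

-23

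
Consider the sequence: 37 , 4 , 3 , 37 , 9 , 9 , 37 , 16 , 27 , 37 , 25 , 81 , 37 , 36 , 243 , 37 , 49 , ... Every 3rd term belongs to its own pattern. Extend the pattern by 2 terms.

Taking every 3rd term gives 3 separate tracks.
Stream A is 37, 37, 37, 37, 37, 37, which is the constant sequence 37.
Stream B is 4, 9, 16, 25, 36, 49, which is perfect squares starting at 2².
Stream C is 3, 9, 27, 81, 243, which is powers 3^1, 3^2, 3^3, ….
Term 18 comes from stream C (its 6th entry): 729.
Term 19 comes from stream A (its 7th entry): 37.

729, 37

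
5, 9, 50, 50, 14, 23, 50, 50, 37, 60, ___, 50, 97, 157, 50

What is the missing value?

50

Positions follow the repeating pattern AABB; grouping by letter gives 2 tracks.
Subsequence A: 5, 9, 14, 23, 37, 60, 97, 157. Each term equals the sum of the previous two.
Subsequence B: 50, 50, 50, 50, ?, 50, 50. Constant 50.
Filling subsequence B at index 5 by its rule yields 50.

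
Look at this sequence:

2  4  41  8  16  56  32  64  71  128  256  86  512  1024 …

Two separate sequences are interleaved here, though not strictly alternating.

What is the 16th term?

2048

The slot pattern repeats as AAB (period 3), so there are 2 interleaved tracks.
Stream A: 2, 4, 8, 16, 32, 64, 128, 256, 512, 1024 — successive powers of 2.
Stream B: 41, 56, 71, 86 — linear: a_n = 26 + 15·n.
Term 16 comes from stream A (its 11th entry): 2048.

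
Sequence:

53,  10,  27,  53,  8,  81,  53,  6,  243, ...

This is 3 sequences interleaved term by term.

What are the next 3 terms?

The terms cycle through 3 interleaved subsequences.
Track A: 53, 53, 53. Constant 53.
Track B: 10, 8, 6. Linear: a_n = 12 − 2·n.
Track C: 27, 81, 243. Powers 3^3, 3^4, 3^5, ….
Position 10 → track A, term 4 = 53.
Position 11 falls in track B as its term 4, giving 4.
Term 12 comes from track C (its 4th entry): 729.

53, 4, 729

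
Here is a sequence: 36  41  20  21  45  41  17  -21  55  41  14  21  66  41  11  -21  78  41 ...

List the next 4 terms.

The terms cycle through 4 interleaved subsequences.
Track A: 36, 45, 55, 66, 78 (the triangular numbers T_8, T_9, …).
Track B: 41, 41, 41, 41, 41 (always 41).
Track C: 20, 17, 14, 11 (arithmetic, step −3).
Track D: 21, -21, 21, -21 (alternating ±21).
The 19th slot belongs to track C; its 5th term is 8.
Position 20 → track D, term 5 = 21.
Position 21 → track A, term 6 = 91.
The 22nd slot belongs to track B; its 6th term is 41.

8, 21, 91, 41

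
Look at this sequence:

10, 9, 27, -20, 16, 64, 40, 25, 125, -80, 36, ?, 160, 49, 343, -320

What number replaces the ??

216

Read the sequence 3 terms at a time; column i is its own pattern.
Track A: 10, -20, 40, -80, 160, -320. Multiplying by -2 each time.
Track B: 9, 16, 25, 36, 49. Consecutive squares n² from n = 3.
Track C: 27, 64, 125, ?, 343. Consecutive cubes n³ from n = 3.
The gap is track C's term 4; the rule gives 216.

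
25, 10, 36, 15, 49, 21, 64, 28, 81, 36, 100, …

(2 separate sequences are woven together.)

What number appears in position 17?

The terms cycle through 2 interleaved subsequences.
Track A is 25, 36, 49, 64, 81, 100, which is consecutive squares n² from n = 5.
Track B is 10, 15, 21, 28, 36, which is triangular numbers starting at T_4.
Position 17 → track A, term 9 = 169.

169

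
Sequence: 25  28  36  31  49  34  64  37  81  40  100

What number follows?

43

Odd-indexed and even-indexed terms follow separate rules.
Track A is 25, 36, 49, 64, 81, 100, which is consecutive squares n² from n = 5.
Track B is 28, 31, 34, 37, 40, which is arithmetic, step +3.
The 12th slot belongs to track B; its 6th term is 43.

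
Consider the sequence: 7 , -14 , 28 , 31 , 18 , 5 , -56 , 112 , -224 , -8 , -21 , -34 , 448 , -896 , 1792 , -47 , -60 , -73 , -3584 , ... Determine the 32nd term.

Reading positions in blocks of 6 reveals the pattern AAABBB — 2 tracks woven together.
Subsequence A is 7, -14, 28, -56, 112, -224, 448, -896, 1792, -3584, which is multiplying by -2 each time.
Subsequence B is 31, 18, 5, -8, -21, -34, -47, -60, -73, which is linear: a_n = 44 − 13·n.
The 32nd slot belongs to subsequence A; its 17th term is 458752.

458752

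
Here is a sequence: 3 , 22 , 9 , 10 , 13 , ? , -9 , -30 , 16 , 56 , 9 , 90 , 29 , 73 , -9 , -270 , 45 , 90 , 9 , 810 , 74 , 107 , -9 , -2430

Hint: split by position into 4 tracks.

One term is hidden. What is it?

Taking every 4th term gives 4 separate tracks.
Track A: 3, 13, 16, 29, 45, 74 (Fibonacci-style (each term is the sum of the two before it)).
Track B: 22, ?, 56, 73, 90, 107 (linear: a_n = 5 + 17·n).
Track C: 9, -9, 9, -9, 9, -9 (the oscillation 9·(−1)^(n+1)).
Track D: 10, -30, 90, -270, 810, -2430 (geometric with ratio -3).
Filling track B at index 2 by its rule yields 39.

39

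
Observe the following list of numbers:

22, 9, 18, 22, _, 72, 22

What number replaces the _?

36

Positions follow the repeating pattern ABB; grouping by letter gives 2 tracks.
Track A is 22, 22, 22, which is constant 22.
Track B is 9, 18, ?, 72, which is geometric with ratio 2.
So the missing entry in track B is 36.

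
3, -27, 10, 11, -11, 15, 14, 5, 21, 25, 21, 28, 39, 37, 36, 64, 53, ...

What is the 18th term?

Split by position mod 3 into 3 tracks.
Subsequence A is 3, 11, 14, 25, 39, 64, which is Fibonacci-style (each term is the sum of the two before it).
Subsequence B is -27, -11, 5, 21, 37, 53, which is arithmetic, step +16.
Subsequence C is 10, 15, 21, 28, 36, which is triangular numbers n(n+1)/2 for n = 4, 5, ….
The 18th slot belongs to subsequence C; its 6th term is 45.

45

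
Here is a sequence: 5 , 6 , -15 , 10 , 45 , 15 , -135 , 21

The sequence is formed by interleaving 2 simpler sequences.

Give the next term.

405

Split by position mod 2 into 2 tracks.
Track A is 5, -15, 45, -135, which is a geometric progression (common ratio -3).
Track B is 6, 10, 15, 21, which is triangular numbers starting at T_3.
The 9th slot belongs to track A; its 5th term is 405.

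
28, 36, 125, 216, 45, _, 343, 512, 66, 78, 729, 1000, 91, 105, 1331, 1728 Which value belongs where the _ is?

55

Reading positions in blocks of 4 reveals the pattern AABB — 2 tracks woven together.
Stream A = 28, 36, 45, ?, 66, 78, 91, 105: the triangular numbers T_7, T_8, ….
Stream B = 125, 216, 343, 512, 729, 1000, 1331, 1728: consecutive cubes n³ from n = 5.
So the missing entry in stream A is 55.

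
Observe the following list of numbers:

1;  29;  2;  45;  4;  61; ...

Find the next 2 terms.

8, 77

Taking every 2nd term gives 2 separate tracks.
Stream A = 1, 2, 4: successive powers of 2.
Stream B = 29, 45, 61: arithmetic, step +16.
Term 7 comes from stream A (its 4th entry): 8.
Position 8 → stream B, term 4 = 77.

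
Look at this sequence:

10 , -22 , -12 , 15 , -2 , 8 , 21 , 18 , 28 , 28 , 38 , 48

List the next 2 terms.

36, 58

Reading positions in blocks of 3 reveals the pattern ABB — 2 tracks woven together.
Stream A: 10, 15, 21, 28 — triangular numbers starting at T_4.
Stream B: -22, -12, -2, 8, 18, 28, 38, 48 — arithmetic with common difference +10.
Position 13 falls in stream A as its term 5, giving 36.
Position 14 → stream B, term 9 = 58.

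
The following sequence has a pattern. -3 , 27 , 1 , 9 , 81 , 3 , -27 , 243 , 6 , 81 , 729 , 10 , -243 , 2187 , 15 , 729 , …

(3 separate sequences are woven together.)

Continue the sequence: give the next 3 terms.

6561, 21, -2187

The terms cycle through 3 interleaved subsequences.
Stream A: -3, 9, -27, 81, -243, 729 — multiplying by -3 each time.
Stream B: 27, 81, 243, 729, 2187 — powers 3^3, 3^4, 3^5, ….
Stream C: 1, 3, 6, 10, 15 — triangular numbers starting at T_1.
Term 17 comes from stream B (its 6th entry): 6561.
The 18th slot belongs to stream C; its 6th term is 21.
Position 19 → stream A, term 7 = -2187.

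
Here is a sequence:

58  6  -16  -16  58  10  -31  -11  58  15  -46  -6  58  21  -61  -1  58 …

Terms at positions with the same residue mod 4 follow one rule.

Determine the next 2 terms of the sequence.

Split by position mod 4 into 4 tracks.
Track A is 58, 58, 58, 58, 58, which is always 58.
Track B is 6, 10, 15, 21, which is the triangular numbers T_3, T_4, ….
Track C is -16, -31, -46, -61, which is arithmetic with common difference −15.
Track D is -16, -11, -6, -1, which is linear: a_n = -21 + 5·n.
Term 18 comes from track B (its 5th entry): 28.
Position 19 → track C, term 5 = -76.

28, -76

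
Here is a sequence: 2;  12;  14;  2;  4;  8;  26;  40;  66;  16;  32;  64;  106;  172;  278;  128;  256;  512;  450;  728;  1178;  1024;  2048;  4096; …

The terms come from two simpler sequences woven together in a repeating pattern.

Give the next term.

Reading positions in blocks of 6 reveals the pattern AAABBB — 2 tracks woven together.
Subsequence A: 2, 12, 14, 26, 40, 66, 106, 172, 278, 450, 728, 1178. A Fibonacci-like recurrence a_n = a_{n-1} + a_{n-2}.
Subsequence B: 2, 4, 8, 16, 32, 64, 128, 256, 512, 1024, 2048, 4096. A geometric progression (common ratio 2).
Position 25 falls in subsequence A as its term 13, giving 1906.

1906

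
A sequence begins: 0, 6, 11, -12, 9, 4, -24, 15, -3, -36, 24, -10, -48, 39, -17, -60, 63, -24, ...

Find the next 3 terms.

-72, 102, -31

Split by position mod 3: positions 1, 4, 7, … form one track, and each other residue class forms its own.
Stream A: 0, -12, -24, -36, -48, -60 (arithmetic, step −12).
Stream B: 6, 9, 15, 24, 39, 63 (Fibonacci-style (each term is the sum of the two before it)).
Stream C: 11, 4, -3, -10, -17, -24 (subtracting 7 each time).
Term 19 comes from stream A (its 7th entry): -72.
Position 20 falls in stream B as its term 7, giving 102.
Term 21 comes from stream C (its 7th entry): -31.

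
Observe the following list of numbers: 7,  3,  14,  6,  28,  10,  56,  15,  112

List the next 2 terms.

21, 224

Positions 1, 3, 5, … form one subsequence and positions 2, 4, 6, … form another.
Track A is 7, 14, 28, 56, 112, which is geometric with ratio 2.
Track B is 3, 6, 10, 15, which is triangular numbers starting at T_2.
Position 10 falls in track B as its term 5, giving 21.
Term 11 comes from track A (its 6th entry): 224.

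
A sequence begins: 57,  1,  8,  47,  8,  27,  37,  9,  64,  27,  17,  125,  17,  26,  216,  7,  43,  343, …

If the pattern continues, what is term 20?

Split by position mod 3: positions 1, 4, 7, … form one track, and each other residue class forms its own.
Track A is 57, 47, 37, 27, 17, 7, which is linear: a_n = 67 − 10·n.
Track B is 1, 8, 9, 17, 26, 43, which is a Fibonacci-like recurrence a_n = a_{n-1} + a_{n-2}.
Track C is 8, 27, 64, 125, 216, 343, which is perfect cubes starting at 2³.
Position 20 → track B, term 7 = 69.

69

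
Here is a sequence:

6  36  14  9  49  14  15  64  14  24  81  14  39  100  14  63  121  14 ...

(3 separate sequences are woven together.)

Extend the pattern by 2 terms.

Taking every 3rd term gives 3 separate tracks.
Subsequence A = 6, 9, 15, 24, 39, 63: Fibonacci-style (each term is the sum of the two before it).
Subsequence B = 36, 49, 64, 81, 100, 121: perfect squares starting at 6².
Subsequence C = 14, 14, 14, 14, 14, 14: the constant sequence 14.
The 19th slot belongs to subsequence A; its 7th term is 102.
Position 20 → subsequence B, term 7 = 144.

102, 144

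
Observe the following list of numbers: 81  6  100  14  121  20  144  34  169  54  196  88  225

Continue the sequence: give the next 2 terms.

142, 256

Taking every 2nd term gives 2 separate tracks.
Subsequence A = 81, 100, 121, 144, 169, 196, 225: perfect squares starting at 9².
Subsequence B = 6, 14, 20, 34, 54, 88: each term equals the sum of the previous two.
Position 14 falls in subsequence B as its term 7, giving 142.
Term 15 comes from subsequence A (its 8th entry): 256.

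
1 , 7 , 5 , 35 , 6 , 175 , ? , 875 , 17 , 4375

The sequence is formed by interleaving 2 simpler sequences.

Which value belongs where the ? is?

Split by position mod 2 into 2 tracks.
Subsequence A is 1, 5, 6, ?, 17, which is each term equals the sum of the previous two.
Subsequence B is 7, 35, 175, 875, 4375, which is geometric with ratio 5.
Subsequence A's pattern makes the blank 11.

11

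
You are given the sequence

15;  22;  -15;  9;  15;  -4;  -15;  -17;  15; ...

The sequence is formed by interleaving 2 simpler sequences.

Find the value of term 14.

-56

Positions 1, 3, 5, … form one subsequence and positions 2, 4, 6, … form another.
Track A is 15, -15, 15, -15, 15, which is the oscillation 15·(−1)^(n+1).
Track B is 22, 9, -4, -17, which is arithmetic with common difference −13.
The 14th slot belongs to track B; its 7th term is -56.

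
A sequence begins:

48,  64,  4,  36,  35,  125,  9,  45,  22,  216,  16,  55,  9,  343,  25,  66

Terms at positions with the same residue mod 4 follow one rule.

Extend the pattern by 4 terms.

-4, 512, 36, 78

Read the sequence 4 terms at a time; column i is its own pattern.
Track A: 48, 35, 22, 9 — linear: a_n = 61 − 13·n.
Track B: 64, 125, 216, 343 — consecutive cubes n³ from n = 4.
Track C: 4, 9, 16, 25 — perfect squares starting at 2².
Track D: 36, 45, 55, 66 — triangular numbers n(n+1)/2 for n = 8, 9, ….
The 17th slot belongs to track A; its 5th term is -4.
Position 18 → track B, term 5 = 512.
Term 19 comes from track C (its 5th entry): 36.
Position 20 → track D, term 5 = 78.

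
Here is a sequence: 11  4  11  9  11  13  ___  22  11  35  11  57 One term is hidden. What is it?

Taking every 2nd term gives 2 separate tracks.
Track A = 11, 11, 11, ?, 11, 11: the constant sequence 11.
Track B = 4, 9, 13, 22, 35, 57: each term equals the sum of the previous two.
The gap is track A's term 4; the rule gives 11.

11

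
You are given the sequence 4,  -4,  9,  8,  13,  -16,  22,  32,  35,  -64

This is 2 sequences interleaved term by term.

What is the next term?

57

The terms cycle through 2 interleaved subsequences.
Subsequence A: 4, 9, 13, 22, 35 (Fibonacci-style (each term is the sum of the two before it)).
Subsequence B: -4, 8, -16, 32, -64 (geometric with ratio -2).
Position 11 → subsequence A, term 6 = 57.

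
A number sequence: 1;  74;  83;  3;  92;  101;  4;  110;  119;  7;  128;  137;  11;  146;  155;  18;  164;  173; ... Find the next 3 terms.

29, 182, 191

Positions follow the repeating pattern ABB; grouping by letter gives 2 tracks.
Track A = 1, 3, 4, 7, 11, 18: Fibonacci-style (each term is the sum of the two before it).
Track B = 74, 83, 92, 101, 110, 119, 128, 137, 146, 155, 164, 173: arithmetic, step +9.
The 19th slot belongs to track A; its 7th term is 29.
Term 20 comes from track B (its 13th entry): 182.
Position 21 falls in track B as its term 14, giving 191.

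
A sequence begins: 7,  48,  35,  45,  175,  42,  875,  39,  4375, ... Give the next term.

Split by position mod 2 into 2 tracks.
Track A: 7, 35, 175, 875, 4375 — a geometric progression (common ratio 5).
Track B: 48, 45, 42, 39 — linear: a_n = 51 − 3·n.
Position 10 falls in track B as its term 5, giving 36.

36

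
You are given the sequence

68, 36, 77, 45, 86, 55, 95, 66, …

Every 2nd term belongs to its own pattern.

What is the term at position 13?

Split by position mod 2 into 2 tracks.
Track A: 68, 77, 86, 95 — adding 9 each time.
Track B: 36, 45, 55, 66 — triangular numbers starting at T_8.
Position 13 falls in track A as its term 7, giving 122.

122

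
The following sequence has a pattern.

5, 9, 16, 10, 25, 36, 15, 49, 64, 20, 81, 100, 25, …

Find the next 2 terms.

121, 144

Positions follow the repeating pattern ABB; grouping by letter gives 2 tracks.
Stream A = 5, 10, 15, 20, 25: adding 5 each time.
Stream B = 9, 16, 25, 36, 49, 64, 81, 100: perfect squares starting at 3².
Position 14 → stream B, term 9 = 121.
Term 15 comes from stream B (its 10th entry): 144.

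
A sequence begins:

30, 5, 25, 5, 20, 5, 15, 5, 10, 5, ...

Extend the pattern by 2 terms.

Positions 1, 3, 5, … form one subsequence and positions 2, 4, 6, … form another.
Track A = 30, 25, 20, 15, 10: subtracting 5 each time.
Track B = 5, 5, 5, 5, 5: the constant sequence 5.
Term 11 comes from track A (its 6th entry): 5.
The 12th slot belongs to track B; its 6th term is 5.

5, 5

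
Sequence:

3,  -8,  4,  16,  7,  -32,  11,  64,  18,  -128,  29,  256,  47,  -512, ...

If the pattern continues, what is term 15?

76

Positions 1, 3, 5, … form one subsequence and positions 2, 4, 6, … form another.
Subsequence A: 3, 4, 7, 11, 18, 29, 47. Fibonacci-style (each term is the sum of the two before it).
Subsequence B: -8, 16, -32, 64, -128, 256, -512. Multiplying by -2 each time.
Position 15 → subsequence A, term 8 = 76.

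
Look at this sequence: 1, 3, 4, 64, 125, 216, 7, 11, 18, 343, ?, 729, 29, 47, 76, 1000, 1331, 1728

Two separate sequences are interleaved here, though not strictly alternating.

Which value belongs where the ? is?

512

Positions follow the repeating pattern AAABBB; grouping by letter gives 2 tracks.
Subsequence A: 1, 3, 4, 7, 11, 18, 29, 47, 76 — a Fibonacci-like recurrence a_n = a_{n-1} + a_{n-2}.
Subsequence B: 64, 125, 216, 343, ?, 729, 1000, 1331, 1728 — the cubes 4³, 5³, 6³, ….
Filling subsequence B at index 5 by its rule yields 512.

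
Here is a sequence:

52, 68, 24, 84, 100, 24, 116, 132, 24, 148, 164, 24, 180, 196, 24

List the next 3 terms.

Reading positions in blocks of 3 reveals the pattern AAB — 2 tracks woven together.
Track A: 52, 68, 84, 100, 116, 132, 148, 164, 180, 196. Arithmetic with common difference +16.
Track B: 24, 24, 24, 24, 24. Constant 24.
Position 16 → track A, term 11 = 212.
Position 17 → track A, term 12 = 228.
The 18th slot belongs to track B; its 6th term is 24.

212, 228, 24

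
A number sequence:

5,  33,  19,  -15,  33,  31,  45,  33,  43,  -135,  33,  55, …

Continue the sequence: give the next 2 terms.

405, 33

The terms cycle through 3 interleaved subsequences.
Stream A: 5, -15, 45, -135. Geometric, ×-3 each step.
Stream B: 33, 33, 33, 33. Always 33.
Stream C: 19, 31, 43, 55. Arithmetic with common difference +12.
The 13th slot belongs to stream A; its 5th term is 405.
Position 14 falls in stream B as its term 5, giving 33.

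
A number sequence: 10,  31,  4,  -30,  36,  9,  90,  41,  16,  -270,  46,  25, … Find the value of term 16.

-2430

Split by position mod 3 into 3 tracks.
Subsequence A = 10, -30, 90, -270: a geometric progression (common ratio -3).
Subsequence B = 31, 36, 41, 46: arithmetic, step +5.
Subsequence C = 4, 9, 16, 25: consecutive squares n² from n = 2.
Position 16 falls in subsequence A as its term 6, giving -2430.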